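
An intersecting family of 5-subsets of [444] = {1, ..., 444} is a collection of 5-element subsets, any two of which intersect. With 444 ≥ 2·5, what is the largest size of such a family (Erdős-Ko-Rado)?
max |F| = C(443, 4) = 1583091510

The Erdős-Ko-Rado theorem states: for n ≥ 2k, an intersecting family of k-subsets of an n-element set has size at most C(n − 1, k − 1), with equality for 'star' families {A ⊆ [n] : |A| = k, i ∈ A} (fix an element i). For n = 444, k = 5: C(443, 4) = 1583091510.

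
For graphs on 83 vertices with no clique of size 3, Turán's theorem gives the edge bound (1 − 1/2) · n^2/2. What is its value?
Turán density bound = (1/2) · 83^2/2 = 6889/4 ≈ 1722.25

Turán's theorem: ex(n, K_{r+1}) is achieved by the complete r-partite Turán graph T(n, r) with parts as balanced as possible, and is at most (1 − 1/r) · n^2/2. For r = 2, n = 83: the density bound is (1/2) · 6889/2 = 6889/4 ≈ 1722.25. The integer-valued extremum is e(T(83, 2)) = 1722, which is strictly less than the density bound 6889/4 since 2 ∤ 83 (the parts of T(83, 2) cannot all be equal).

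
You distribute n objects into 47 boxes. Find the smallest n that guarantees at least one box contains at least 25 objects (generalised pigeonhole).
n = (25 − 1)·47 + 1 = 1129

By the generalised pigeonhole principle, to guarantee some box contains ≥ r objects we need more than (r − 1) · k objects total. Threshold: n = (r − 1) · k + 1. With r = 25 and k = 47: n = 24 · 47 + 1 = 1128 + 1 = 1129. For n = 1128 = 24 · 47, we can put exactly 24 objects in every box, avoiding 25 in any single one — so 1129 is tight.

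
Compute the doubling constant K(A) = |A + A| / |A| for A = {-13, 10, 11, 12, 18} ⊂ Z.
K = |A + A| / |A| = 14/5

Enumerate A + A = {a + b : a, b ∈ A}. With |A| = 5, there are |A|^2 = 25 ordered sum pairs; collecting distinct values, A + A = {-26, -3, -2, -1, 5, 20, 21, 22, 23, 24, 28, 29, 30, 36}, so |A + A| = 14. Thus K = 14/5. For comparison, the minimum possible |A + A| over all 5-element sets is 2·5 − 1 = 9 (so min K = 9/5), attained only by arithmetic progressions.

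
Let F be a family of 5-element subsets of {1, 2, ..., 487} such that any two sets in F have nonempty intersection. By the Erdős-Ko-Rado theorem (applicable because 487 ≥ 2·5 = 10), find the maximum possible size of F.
max |F| = C(486, 4) = 2295933255

The Erdős-Ko-Rado theorem states: for n ≥ 2k, an intersecting family of k-subsets of an n-element set has size at most C(n − 1, k − 1), with equality for 'star' families {A ⊆ [n] : |A| = k, i ∈ A} (fix an element i). For n = 487, k = 5: C(486, 4) = 2295933255.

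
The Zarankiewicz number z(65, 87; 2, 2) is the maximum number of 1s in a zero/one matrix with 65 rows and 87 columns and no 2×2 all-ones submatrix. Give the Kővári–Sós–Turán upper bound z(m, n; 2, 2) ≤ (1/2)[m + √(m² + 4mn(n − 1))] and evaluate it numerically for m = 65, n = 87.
z(65, 87; 2, 2) ≤ (1/2)[65 + √(65² + 4·65·87·86)] = (1/2)[65 + √1949545] = 730.6305

Kővári–Sós–Turán: let r_1, ..., r_65 be the row sums and z = Σ r_i the total number of 1s. Each pair of columns can share at most one row with both entries 1 (else a 2×2 all-ones block appears), so Σ_i C(r_i, 2) ≤ C(87, 2) = 3741. By convexity Σ_i C(r_i, 2) ≥ 65·C(z/65, 2) = z(z − 65)/(2·65), giving z² − 65z − 65·87·86 ≤ 0 and hence z ≤ (1/2)[65 + √(4225 + 4·486330)] = (1/2)[65 + √1949545] ≈ (1/2)(65 + 1396.2611) = 730.6305.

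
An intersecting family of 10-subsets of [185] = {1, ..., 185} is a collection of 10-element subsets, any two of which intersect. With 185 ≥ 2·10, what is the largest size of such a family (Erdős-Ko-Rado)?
max |F| = C(184, 9) = 546119036427536

Erdős-Ko-Rado (1961): when n ≥ 2k, max |F| = C(n−1, k−1). The bound is attained by the star {A : i ∈ A} for any fixed i ∈ [n]. Here C(185−1, 10−1) = C(184, 9) = 546119036427536.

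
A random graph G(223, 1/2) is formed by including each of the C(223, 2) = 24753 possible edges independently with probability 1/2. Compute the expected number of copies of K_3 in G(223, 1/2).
E[# K_3] = C(223, 3) · (1/2)^C(3, 2) = 1823471 / 2^3 = 227933.875

For each 3-subset S of vertices (there are C(223, 3) = 1823471 such S), let X_S = 1 if S induces a K_3 (all C(3, 2) = 3 edges present). Then P(X_S = 1) = (1/2)^3 = 1/8. By linearity of expectation, E[# K_3] = C(223, 3) · (1/2)^3 = 1823471 / 8 = 227933.875.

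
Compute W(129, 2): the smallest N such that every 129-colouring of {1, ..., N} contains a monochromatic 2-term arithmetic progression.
W(129, 2) = 129 + 1 = 130

A 2-term AP is any pair of integers, so a monochromatic 2-AP exists iff some colour is used at least twice. With 129 colours, the colouring i ↦ i on {1, ..., 129} uses each colour once, avoiding any monochromatic pair, so W(129, 2) > 129. For {1, ..., 130}, pigeonhole forces two integers of the same colour, which form a monochromatic 2-AP. Hence W(129, 2) = 130.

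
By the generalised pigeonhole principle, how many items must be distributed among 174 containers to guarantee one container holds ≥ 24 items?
n = (24 − 1)·174 + 1 = 4003

By the generalised pigeonhole principle, to guarantee some box contains ≥ r objects we need more than (r − 1) · k objects total. Threshold: n = (r − 1) · k + 1. With r = 24 and k = 174: n = 23 · 174 + 1 = 4002 + 1 = 4003. For n = 4002 = 23 · 174, we can put exactly 23 objects in every box, avoiding 24 in any single one — so 4003 is tight.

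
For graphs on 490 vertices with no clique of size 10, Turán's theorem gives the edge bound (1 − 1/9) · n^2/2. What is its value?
Turán density bound = (8/9) · 490^2/2 = 960400/9 ≈ 106711.1111

Turán's theorem: ex(n, K_{r+1}) is achieved by the complete r-partite Turán graph T(n, r) with parts as balanced as possible, and is at most (1 − 1/r) · n^2/2. For r = 9, n = 490: the density bound is (8/9) · 240100/2 = 960400/9 ≈ 106711.1111. The integer-valued extremum is e(T(490, 9)) = 106710, which is strictly less than the density bound 960400/9 since 9 ∤ 490 (the parts of T(490, 9) cannot all be equal).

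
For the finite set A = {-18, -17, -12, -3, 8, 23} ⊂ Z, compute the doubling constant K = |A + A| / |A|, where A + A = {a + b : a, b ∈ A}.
K = |A + A| / |A| = 20/6 = 10/3

Enumerate A + A = {a + b : a, b ∈ A}. With |A| = 6, there are |A|^2 = 36 ordered sum pairs; collecting distinct values, A + A = {-36, -35, -34, -30, -29, -24, -21, -20, -15, -10, -9, -6, -4, 5, 6, 11, 16, 20, 31, 46}, so |A + A| = 20. Thus K = 20/6 = 10/3. For comparison, the minimum possible |A + A| over all 6-element sets is 2·6 − 1 = 11 (so min K = 11/6), attained only by arithmetic progressions.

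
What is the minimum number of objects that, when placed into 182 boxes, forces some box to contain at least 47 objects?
n = (47 − 1)·182 + 1 = 8373

By the generalised pigeonhole principle, to guarantee some box contains ≥ r objects we need more than (r − 1) · k objects total. Threshold: n = (r − 1) · k + 1. With r = 47 and k = 182: n = 46 · 182 + 1 = 8372 + 1 = 8373. For n = 8372 = 46 · 182, we can put exactly 46 objects in every box, avoiding 47 in any single one — so 8373 is tight.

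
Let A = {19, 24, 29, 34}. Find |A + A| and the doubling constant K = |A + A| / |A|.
K = |A + A| / |A| = 7/4

Enumerate A + A = {a + b : a, b ∈ A}. With |A| = 4, there are |A|^2 = 16 ordered sum pairs; collecting distinct values, A + A = {38, 43, 48, 53, 58, 63, 68}, so |A + A| = 7. Thus K = 7/4. Here |A + A| = 2|A| − 1 = 7, the minimum possible — so K = 7/4 is minimal, which holds iff A is an arithmetic progression.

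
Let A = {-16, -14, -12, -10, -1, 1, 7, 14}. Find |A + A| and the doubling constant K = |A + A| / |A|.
K = |A + A| / |A| = 26/8 = 13/4

Enumerate A + A = {a + b : a, b ∈ A}. With |A| = 8, there are |A|^2 = 64 ordered sum pairs; collecting distinct values, A + A = {-32, -30, -28, -26, -24, -22, -20, -17, -15, -13, -11, -9, -7, -5, -3, -2, 0, 2, 4, 6, 8, 13, 14, 15, 21, 28}, so |A + A| = 26. Thus K = 26/8 = 13/4. For comparison, the minimum possible |A + A| over all 8-element sets is 2·8 − 1 = 15 (so min K = 15/8), attained only by arithmetic progressions.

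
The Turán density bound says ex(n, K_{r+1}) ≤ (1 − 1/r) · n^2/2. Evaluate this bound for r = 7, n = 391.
Turán density bound = (6/7) · 391^2/2 = 458643/7 ≈ 65520.4286

Turán's theorem: ex(n, K_{r+1}) is achieved by the complete r-partite Turán graph T(n, r) with parts as balanced as possible, and is at most (1 − 1/r) · n^2/2. For r = 7, n = 391: the density bound is (6/7) · 152881/2 = 458643/7 ≈ 65520.4286. The integer-valued extremum is e(T(391, 7)) = 65520, which is strictly less than the density bound 458643/7 since 7 ∤ 391 (the parts of T(391, 7) cannot all be equal).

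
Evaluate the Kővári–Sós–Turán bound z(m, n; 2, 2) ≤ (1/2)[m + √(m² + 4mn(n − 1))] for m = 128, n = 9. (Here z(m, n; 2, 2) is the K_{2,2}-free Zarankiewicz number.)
z(128, 9; 2, 2) ≤ (1/2)[128 + √(128² + 4·128·9·8)] = (1/2)[128 + √53248] = 179.3776

Kővári–Sós–Turán: let r_1, ..., r_128 be the row sums and z = Σ r_i the total number of 1s. Each pair of columns can share at most one row with both entries 1 (else a 2×2 all-ones block appears), so Σ_i C(r_i, 2) ≤ C(9, 2) = 36. By convexity Σ_i C(r_i, 2) ≥ 128·C(z/128, 2) = z(z − 128)/(2·128), giving z² − 128z − 128·9·8 ≤ 0 and hence z ≤ (1/2)[128 + √(16384 + 4·9216)] = (1/2)[128 + √53248] ≈ (1/2)(128 + 230.7553) = 179.3776.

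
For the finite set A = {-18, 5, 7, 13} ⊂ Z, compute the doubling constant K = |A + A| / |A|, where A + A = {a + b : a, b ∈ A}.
K = |A + A| / |A| = 10/4 = 5/2

Enumerate A + A = {a + b : a, b ∈ A}. With |A| = 4, there are |A|^2 = 16 ordered sum pairs; collecting distinct values, A + A = {-36, -13, -11, -5, 10, 12, 14, 18, 20, 26}, so |A + A| = 10. Thus K = 10/4 = 5/2. For comparison, the minimum possible |A + A| over all 4-element sets is 2·4 − 1 = 7 (so min K = 7/4), attained only by arithmetic progressions.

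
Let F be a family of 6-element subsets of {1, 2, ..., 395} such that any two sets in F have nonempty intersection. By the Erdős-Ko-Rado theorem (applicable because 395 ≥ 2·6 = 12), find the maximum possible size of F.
max |F| = C(394, 5) = 77132064828

Erdős-Ko-Rado (1961): when n ≥ 2k, max |F| = C(n−1, k−1). The bound is attained by the star {A : i ∈ A} for any fixed i ∈ [n]. Here C(395−1, 6−1) = C(394, 5) = 77132064828.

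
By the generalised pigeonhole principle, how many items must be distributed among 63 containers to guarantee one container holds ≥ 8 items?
n = (8 − 1)·63 + 1 = 442

By the generalised pigeonhole principle, to guarantee some box contains ≥ r objects we need more than (r − 1) · k objects total. Threshold: n = (r − 1) · k + 1. With r = 8 and k = 63: n = 7 · 63 + 1 = 441 + 1 = 442. For n = 441 = 7 · 63, we can put exactly 7 objects in every box, avoiding 8 in any single one — so 442 is tight.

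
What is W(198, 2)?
W(198, 2) = 198 + 1 = 199

A 2-term AP is any pair of integers, so a monochromatic 2-AP exists iff some colour is used at least twice. With 198 colours, the colouring i ↦ i on {1, ..., 198} uses each colour once, avoiding any monochromatic pair, so W(198, 2) > 198. For {1, ..., 199}, pigeonhole forces two integers of the same colour, which form a monochromatic 2-AP. Hence W(198, 2) = 199.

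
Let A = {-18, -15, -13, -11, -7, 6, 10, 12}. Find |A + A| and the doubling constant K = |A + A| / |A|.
K = |A + A| / |A| = 30/8 = 15/4

Enumerate A + A = {a + b : a, b ∈ A}. With |A| = 8, there are |A|^2 = 64 ordered sum pairs; collecting distinct values, A + A = {-36, -33, -31, -30, -29, -28, -26, -25, -24, -22, -20, -18, -14, -12, -9, -8, -7, -6, -5, -3, -1, 1, 3, 5, 12, 16, 18, 20, 22, 24}, so |A + A| = 30. Thus K = 30/8 = 15/4. For comparison, the minimum possible |A + A| over all 8-element sets is 2·8 − 1 = 15 (so min K = 15/8), attained only by arithmetic progressions.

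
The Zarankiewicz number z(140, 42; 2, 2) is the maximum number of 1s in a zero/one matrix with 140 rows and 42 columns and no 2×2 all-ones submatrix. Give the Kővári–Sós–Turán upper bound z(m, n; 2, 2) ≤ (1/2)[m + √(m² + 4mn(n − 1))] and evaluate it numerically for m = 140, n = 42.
z(140, 42; 2, 2) ≤ (1/2)[140 + √(140² + 4·140·42·41)] = (1/2)[140 + √983920] = 565.9637

Kővári–Sós–Turán: let r_1, ..., r_140 be the row sums and z = Σ r_i the total number of 1s. Each pair of columns can share at most one row with both entries 1 (else a 2×2 all-ones block appears), so Σ_i C(r_i, 2) ≤ C(42, 2) = 861. By convexity Σ_i C(r_i, 2) ≥ 140·C(z/140, 2) = z(z − 140)/(2·140), giving z² − 140z − 140·42·41 ≤ 0 and hence z ≤ (1/2)[140 + √(19600 + 4·241080)] = (1/2)[140 + √983920] ≈ (1/2)(140 + 991.9274) = 565.9637.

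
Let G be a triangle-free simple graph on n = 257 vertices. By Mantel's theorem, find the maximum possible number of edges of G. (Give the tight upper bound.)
ex(257, K_3) = ⌊257^2/4⌋ = 16512

Mantel (1907): a triangle-free graph on n vertices has at most ⌊n^2/4⌋ edges, with equality for the complete bipartite graph K_{⌊n/2⌋, ⌈n/2⌉}. For n = 257: ⌊257^2/4⌋ = ⌊66049/4⌋ = 16512. The extremal graph is K_{128, 129}, which has 128·129 = 16512 edges.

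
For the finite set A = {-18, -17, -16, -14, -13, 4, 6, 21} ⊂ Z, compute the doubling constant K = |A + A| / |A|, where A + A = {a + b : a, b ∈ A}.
K = |A + A| / |A| = 29/8

Enumerate A + A = {a + b : a, b ∈ A}. With |A| = 8, there are |A|^2 = 64 ordered sum pairs; collecting distinct values, A + A = {-36, -35, -34, -33, -32, -31, -30, -29, -28, -27, -26, -14, -13, -12, -11, -10, -9, -8, -7, 3, 4, 5, 7, 8, 10, 12, 25, 27, 42}, so |A + A| = 29. Thus K = 29/8. For comparison, the minimum possible |A + A| over all 8-element sets is 2·8 − 1 = 15 (so min K = 15/8), attained only by arithmetic progressions.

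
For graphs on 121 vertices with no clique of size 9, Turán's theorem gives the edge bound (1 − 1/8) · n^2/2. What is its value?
Turán density bound = (7/8) · 121^2/2 = 102487/16 ≈ 6405.4375

Turán's theorem: ex(n, K_{r+1}) is achieved by the complete r-partite Turán graph T(n, r) with parts as balanced as possible, and is at most (1 − 1/r) · n^2/2. For r = 8, n = 121: the density bound is (7/8) · 14641/2 = 102487/16 ≈ 6405.4375. The integer-valued extremum is e(T(121, 8)) = 6405, which is strictly less than the density bound 102487/16 since 8 ∤ 121 (the parts of T(121, 8) cannot all be equal).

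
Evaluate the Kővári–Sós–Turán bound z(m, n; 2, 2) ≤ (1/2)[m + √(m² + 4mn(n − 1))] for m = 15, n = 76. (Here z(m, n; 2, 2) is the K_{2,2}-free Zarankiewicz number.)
z(15, 76; 2, 2) ≤ (1/2)[15 + √(15² + 4·15·76·75)] = (1/2)[15 + √342225] = 300

Kővári–Sós–Turán: let r_1, ..., r_15 be the row sums and z = Σ r_i the total number of 1s. Each pair of columns can share at most one row with both entries 1 (else a 2×2 all-ones block appears), so Σ_i C(r_i, 2) ≤ C(76, 2) = 2850. By convexity Σ_i C(r_i, 2) ≥ 15·C(z/15, 2) = z(z − 15)/(2·15), giving z² − 15z − 15·76·75 ≤ 0 and hence z ≤ (1/2)[15 + √(225 + 4·85500)] = (1/2)[15 + √342225] ≈ (1/2)(15 + 585) = 300.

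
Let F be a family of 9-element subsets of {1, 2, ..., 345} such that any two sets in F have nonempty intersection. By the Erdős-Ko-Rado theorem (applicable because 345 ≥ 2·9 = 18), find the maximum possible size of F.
max |F| = C(344, 8) = 4480616157184167

Erdős-Ko-Rado (1961): when n ≥ 2k, max |F| = C(n−1, k−1). The bound is attained by the star {A : i ∈ A} for any fixed i ∈ [n]. Here C(345−1, 9−1) = C(344, 8) = 4480616157184167.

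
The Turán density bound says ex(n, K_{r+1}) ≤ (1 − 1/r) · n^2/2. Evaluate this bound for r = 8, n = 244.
Turán density bound = (7/8) · 244^2/2 = 26047

Turán's theorem: ex(n, K_{r+1}) is achieved by the complete r-partite Turán graph T(n, r) with parts as balanced as possible, and is at most (1 − 1/r) · n^2/2. For r = 8, n = 244: the density bound is (7/8) · 59536/2 = 26047. The integer-valued extremum is e(T(244, 8)) = 26046, which is strictly less than the density bound 26047 since 8 ∤ 244 (the parts of T(244, 8) cannot all be equal).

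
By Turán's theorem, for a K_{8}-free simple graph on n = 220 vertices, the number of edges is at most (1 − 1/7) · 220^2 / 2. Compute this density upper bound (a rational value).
Turán density bound = (6/7) · 220^2/2 = 145200/7 ≈ 20742.8571

Turán's theorem: ex(n, K_{r+1}) is achieved by the complete r-partite Turán graph T(n, r) with parts as balanced as possible, and is at most (1 − 1/r) · n^2/2. For r = 7, n = 220: the density bound is (6/7) · 48400/2 = 145200/7 ≈ 20742.8571. The integer-valued extremum is e(T(220, 7)) = 20742, which is strictly less than the density bound 145200/7 since 7 ∤ 220 (the parts of T(220, 7) cannot all be equal).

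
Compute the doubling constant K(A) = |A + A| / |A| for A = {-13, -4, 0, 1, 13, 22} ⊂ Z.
K = |A + A| / |A| = 19/6

Enumerate A + A = {a + b : a, b ∈ A}. With |A| = 6, there are |A|^2 = 36 ordered sum pairs; collecting distinct values, A + A = {-26, -17, -13, -12, -8, -4, -3, 0, 1, 2, 9, 13, 14, 18, 22, 23, 26, 35, 44}, so |A + A| = 19. Thus K = 19/6. For comparison, the minimum possible |A + A| over all 6-element sets is 2·6 − 1 = 11 (so min K = 11/6), attained only by arithmetic progressions.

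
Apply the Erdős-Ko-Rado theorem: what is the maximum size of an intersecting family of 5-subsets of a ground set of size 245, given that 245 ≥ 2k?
max |F| = C(244, 4) = 144084501

The Erdős-Ko-Rado theorem states: for n ≥ 2k, an intersecting family of k-subsets of an n-element set has size at most C(n − 1, k − 1), with equality for 'star' families {A ⊆ [n] : |A| = k, i ∈ A} (fix an element i). For n = 245, k = 5: C(244, 4) = 144084501.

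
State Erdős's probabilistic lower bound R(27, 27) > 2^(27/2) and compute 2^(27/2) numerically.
2^(27/2) = 11585.2375; so R(27, 27) > 11585.2375

Colour each edge of K_n uniformly at random with red/blue. The expected number of monochromatic K_27 is C(n, 27) · 2 · 2^(−C(27,2)). If C(n, 27) · 2^(1 − C(27,2)) < 1, then with positive probability no monochromatic K_27 exists, so R(27, 27) > n. The standard estimate C(n, 27) ≤ n^27/27! shows this inequality holds whenever n ≤ 2^(27/2) (since 27! · 2^(C(27,2) − 1) > 2^(27^2/2) ≥ n^27). Hence R(27, 27) > 2^(27/2) = 11585.2375.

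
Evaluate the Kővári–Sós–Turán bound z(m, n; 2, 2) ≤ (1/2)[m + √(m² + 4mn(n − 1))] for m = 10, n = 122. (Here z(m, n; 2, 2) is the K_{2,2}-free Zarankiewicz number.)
z(10, 122; 2, 2) ≤ (1/2)[10 + √(10² + 4·10·122·121)] = (1/2)[10 + √590580] = 389.246

Kővári–Sós–Turán: let r_1, ..., r_10 be the row sums and z = Σ r_i the total number of 1s. Each pair of columns can share at most one row with both entries 1 (else a 2×2 all-ones block appears), so Σ_i C(r_i, 2) ≤ C(122, 2) = 7381. By convexity Σ_i C(r_i, 2) ≥ 10·C(z/10, 2) = z(z − 10)/(2·10), giving z² − 10z − 10·122·121 ≤ 0 and hence z ≤ (1/2)[10 + √(100 + 4·147620)] = (1/2)[10 + √590580] ≈ (1/2)(10 + 768.492) = 389.246.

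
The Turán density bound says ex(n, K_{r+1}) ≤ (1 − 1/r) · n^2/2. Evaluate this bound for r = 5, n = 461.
Turán density bound = (4/5) · 461^2/2 = 425042/5 ≈ 85008.4

Turán's theorem: ex(n, K_{r+1}) is achieved by the complete r-partite Turán graph T(n, r) with parts as balanced as possible, and is at most (1 − 1/r) · n^2/2. For r = 5, n = 461: the density bound is (4/5) · 212521/2 = 425042/5 ≈ 85008.4. The integer-valued extremum is e(T(461, 5)) = 85008, which is strictly less than the density bound 425042/5 since 5 ∤ 461 (the parts of T(461, 5) cannot all be equal).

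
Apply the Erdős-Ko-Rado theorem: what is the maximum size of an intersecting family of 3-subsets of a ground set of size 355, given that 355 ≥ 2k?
max |F| = C(354, 2) = 62481

Erdős-Ko-Rado (1961): when n ≥ 2k, max |F| = C(n−1, k−1). The bound is attained by the star {A : i ∈ A} for any fixed i ∈ [n]. Here C(355−1, 3−1) = C(354, 2) = 62481.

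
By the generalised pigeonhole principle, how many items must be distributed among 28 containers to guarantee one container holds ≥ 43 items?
n = (43 − 1)·28 + 1 = 1177

By the generalised pigeonhole principle, to guarantee some box contains ≥ r objects we need more than (r − 1) · k objects total. Threshold: n = (r − 1) · k + 1. With r = 43 and k = 28: n = 42 · 28 + 1 = 1176 + 1 = 1177. For n = 1176 = 42 · 28, we can put exactly 42 objects in every box, avoiding 43 in any single one — so 1177 is tight.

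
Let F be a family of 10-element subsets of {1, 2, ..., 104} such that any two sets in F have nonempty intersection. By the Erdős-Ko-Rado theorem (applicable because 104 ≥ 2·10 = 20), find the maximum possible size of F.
max |F| = C(103, 9) = 2509710226100

Erdős-Ko-Rado (1961): when n ≥ 2k, max |F| = C(n−1, k−1). The bound is attained by the star {A : i ∈ A} for any fixed i ∈ [n]. Here C(104−1, 10−1) = C(103, 9) = 2509710226100.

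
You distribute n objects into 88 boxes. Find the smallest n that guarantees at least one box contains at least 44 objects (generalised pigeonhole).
n = (44 − 1)·88 + 1 = 3785

By the generalised pigeonhole principle, to guarantee some box contains ≥ r objects we need more than (r − 1) · k objects total. Threshold: n = (r − 1) · k + 1. With r = 44 and k = 88: n = 43 · 88 + 1 = 3784 + 1 = 3785. For n = 3784 = 43 · 88, we can put exactly 43 objects in every box, avoiding 44 in any single one — so 3785 is tight.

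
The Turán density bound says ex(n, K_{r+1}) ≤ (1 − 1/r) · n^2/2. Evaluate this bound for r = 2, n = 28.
Turán density bound = (1/2) · 28^2/2 = 196

Turán's theorem: ex(n, K_{r+1}) is achieved by the complete r-partite Turán graph T(n, r) with parts as balanced as possible, and is at most (1 − 1/r) · n^2/2. For r = 2, n = 28: the density bound is (1/2) · 784/2 = 196. Since 2 ∣ 28, the Turán graph T(28, 2) has parts of equal size 14, and its edge count e(T(28, 2)) = 196 attains the density bound exactly.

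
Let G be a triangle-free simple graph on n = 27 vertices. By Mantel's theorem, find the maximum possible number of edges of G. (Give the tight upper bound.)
ex(27, K_3) = ⌊27^2/4⌋ = 182

Mantel (1907): a triangle-free graph on n vertices has at most ⌊n^2/4⌋ edges, with equality for the complete bipartite graph K_{⌊n/2⌋, ⌈n/2⌉}. For n = 27: ⌊27^2/4⌋ = ⌊729/4⌋ = 182. The extremal graph is K_{13, 14}, which has 13·14 = 182 edges.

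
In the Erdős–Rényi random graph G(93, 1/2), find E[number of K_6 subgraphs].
E[# K_6] = C(93, 6) · (1/2)^C(6, 2) = 762245484 / 2^15 = 190561371/8192 ≈ 23261.886108

For each 6-subset S of vertices (there are C(93, 6) = 762245484 such S), let X_S = 1 if S induces a K_6 (all C(6, 2) = 15 edges present). Then P(X_S = 1) = (1/2)^15 = 1/32768. By linearity of expectation, E[# K_6] = C(93, 6) · (1/2)^15 = 762245484 / 32768 = 190561371/8192 ≈ 23261.886108.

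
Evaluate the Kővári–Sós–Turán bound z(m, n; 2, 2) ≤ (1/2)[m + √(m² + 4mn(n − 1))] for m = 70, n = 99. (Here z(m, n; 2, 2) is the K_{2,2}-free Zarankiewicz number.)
z(70, 99; 2, 2) ≤ (1/2)[70 + √(70² + 4·70·99·98)] = (1/2)[70 + √2721460] = 859.8424

Kővári–Sós–Turán: let r_1, ..., r_70 be the row sums and z = Σ r_i the total number of 1s. Each pair of columns can share at most one row with both entries 1 (else a 2×2 all-ones block appears), so Σ_i C(r_i, 2) ≤ C(99, 2) = 4851. By convexity Σ_i C(r_i, 2) ≥ 70·C(z/70, 2) = z(z − 70)/(2·70), giving z² − 70z − 70·99·98 ≤ 0 and hence z ≤ (1/2)[70 + √(4900 + 4·679140)] = (1/2)[70 + √2721460] ≈ (1/2)(70 + 1649.6848) = 859.8424.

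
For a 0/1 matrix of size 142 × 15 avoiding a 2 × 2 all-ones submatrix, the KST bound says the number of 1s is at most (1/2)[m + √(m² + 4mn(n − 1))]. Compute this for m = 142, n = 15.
z(142, 15; 2, 2) ≤ (1/2)[142 + √(142² + 4·142·15·14)] = (1/2)[142 + √139444] = 257.711

Kővári–Sós–Turán: let r_1, ..., r_142 be the row sums and z = Σ r_i the total number of 1s. Each pair of columns can share at most one row with both entries 1 (else a 2×2 all-ones block appears), so Σ_i C(r_i, 2) ≤ C(15, 2) = 105. By convexity Σ_i C(r_i, 2) ≥ 142·C(z/142, 2) = z(z − 142)/(2·142), giving z² − 142z − 142·15·14 ≤ 0 and hence z ≤ (1/2)[142 + √(20164 + 4·29820)] = (1/2)[142 + √139444] ≈ (1/2)(142 + 373.422) = 257.711.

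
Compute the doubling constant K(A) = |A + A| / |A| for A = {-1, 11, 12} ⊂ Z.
K = |A + A| / |A| = 6/3 = 2

Enumerate A + A = {a + b : a, b ∈ A}. With |A| = 3, there are |A|^2 = 9 ordered sum pairs; collecting distinct values, A + A = {-2, 10, 11, 22, 23, 24}, so |A + A| = 6. Thus K = 6/3 = 2. For comparison, the minimum possible |A + A| over all 3-element sets is 2·3 − 1 = 5 (so min K = 5/3), attained only by arithmetic progressions.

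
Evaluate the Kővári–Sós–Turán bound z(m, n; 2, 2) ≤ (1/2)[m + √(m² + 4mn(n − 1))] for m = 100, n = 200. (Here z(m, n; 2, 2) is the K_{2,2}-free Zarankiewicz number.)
z(100, 200; 2, 2) ≤ (1/2)[100 + √(100² + 4·100·200·199)] = (1/2)[100 + √15930000] = 2045.6202

Kővári–Sós–Turán: let r_1, ..., r_100 be the row sums and z = Σ r_i the total number of 1s. Each pair of columns can share at most one row with both entries 1 (else a 2×2 all-ones block appears), so Σ_i C(r_i, 2) ≤ C(200, 2) = 19900. By convexity Σ_i C(r_i, 2) ≥ 100·C(z/100, 2) = z(z − 100)/(2·100), giving z² − 100z − 100·200·199 ≤ 0 and hence z ≤ (1/2)[100 + √(10000 + 4·3980000)] = (1/2)[100 + √15930000] ≈ (1/2)(100 + 3991.2404) = 2045.6202.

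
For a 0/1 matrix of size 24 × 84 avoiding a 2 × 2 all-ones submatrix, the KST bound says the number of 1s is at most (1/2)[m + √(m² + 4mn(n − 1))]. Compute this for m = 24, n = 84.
z(24, 84; 2, 2) ≤ (1/2)[24 + √(24² + 4·24·84·83)] = (1/2)[24 + √669888] = 421.2334

Kővári–Sós–Turán: let r_1, ..., r_24 be the row sums and z = Σ r_i the total number of 1s. Each pair of columns can share at most one row with both entries 1 (else a 2×2 all-ones block appears), so Σ_i C(r_i, 2) ≤ C(84, 2) = 3486. By convexity Σ_i C(r_i, 2) ≥ 24·C(z/24, 2) = z(z − 24)/(2·24), giving z² − 24z − 24·84·83 ≤ 0 and hence z ≤ (1/2)[24 + √(576 + 4·167328)] = (1/2)[24 + √669888] ≈ (1/2)(24 + 818.4669) = 421.2334.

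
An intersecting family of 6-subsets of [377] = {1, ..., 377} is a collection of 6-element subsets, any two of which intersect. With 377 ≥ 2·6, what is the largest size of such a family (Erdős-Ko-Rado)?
max |F| = C(376, 5) = 60976324200

Erdős-Ko-Rado (1961): when n ≥ 2k, max |F| = C(n−1, k−1). The bound is attained by the star {A : i ∈ A} for any fixed i ∈ [n]. Here C(377−1, 6−1) = C(376, 5) = 60976324200.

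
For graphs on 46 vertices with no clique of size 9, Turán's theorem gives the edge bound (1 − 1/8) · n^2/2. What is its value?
Turán density bound = (7/8) · 46^2/2 = 3703/4 ≈ 925.75

Turán's theorem: ex(n, K_{r+1}) is achieved by the complete r-partite Turán graph T(n, r) with parts as balanced as possible, and is at most (1 − 1/r) · n^2/2. For r = 8, n = 46: the density bound is (7/8) · 2116/2 = 3703/4 ≈ 925.75. The integer-valued extremum is e(T(46, 8)) = 925, which is strictly less than the density bound 3703/4 since 8 ∤ 46 (the parts of T(46, 8) cannot all be equal).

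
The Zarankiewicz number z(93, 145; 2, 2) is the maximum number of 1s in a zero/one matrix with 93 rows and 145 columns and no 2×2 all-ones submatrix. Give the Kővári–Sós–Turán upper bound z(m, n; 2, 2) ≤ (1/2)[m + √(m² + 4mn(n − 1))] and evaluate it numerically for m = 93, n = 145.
z(93, 145; 2, 2) ≤ (1/2)[93 + √(93² + 4·93·145·144)] = (1/2)[93 + √7776009] = 1440.7748

Kővári–Sós–Turán: let r_1, ..., r_93 be the row sums and z = Σ r_i the total number of 1s. Each pair of columns can share at most one row with both entries 1 (else a 2×2 all-ones block appears), so Σ_i C(r_i, 2) ≤ C(145, 2) = 10440. By convexity Σ_i C(r_i, 2) ≥ 93·C(z/93, 2) = z(z − 93)/(2·93), giving z² − 93z − 93·145·144 ≤ 0 and hence z ≤ (1/2)[93 + √(8649 + 4·1941840)] = (1/2)[93 + √7776009] ≈ (1/2)(93 + 2788.5496) = 1440.7748.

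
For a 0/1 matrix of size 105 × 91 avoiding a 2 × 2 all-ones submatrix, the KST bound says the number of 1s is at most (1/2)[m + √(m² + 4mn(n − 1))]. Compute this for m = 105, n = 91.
z(105, 91; 2, 2) ≤ (1/2)[105 + √(105² + 4·105·91·90)] = (1/2)[105 + √3450825] = 981.3198

Kővári–Sós–Turán: let r_1, ..., r_105 be the row sums and z = Σ r_i the total number of 1s. Each pair of columns can share at most one row with both entries 1 (else a 2×2 all-ones block appears), so Σ_i C(r_i, 2) ≤ C(91, 2) = 4095. By convexity Σ_i C(r_i, 2) ≥ 105·C(z/105, 2) = z(z − 105)/(2·105), giving z² − 105z − 105·91·90 ≤ 0 and hence z ≤ (1/2)[105 + √(11025 + 4·859950)] = (1/2)[105 + √3450825] ≈ (1/2)(105 + 1857.6396) = 981.3198.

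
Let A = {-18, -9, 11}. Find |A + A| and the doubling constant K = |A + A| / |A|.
K = |A + A| / |A| = 6/3 = 2

Enumerate A + A = {a + b : a, b ∈ A}. With |A| = 3, there are |A|^2 = 9 ordered sum pairs; collecting distinct values, A + A = {-36, -27, -18, -7, 2, 22}, so |A + A| = 6. Thus K = 6/3 = 2. For comparison, the minimum possible |A + A| over all 3-element sets is 2·3 − 1 = 5 (so min K = 5/3), attained only by arithmetic progressions.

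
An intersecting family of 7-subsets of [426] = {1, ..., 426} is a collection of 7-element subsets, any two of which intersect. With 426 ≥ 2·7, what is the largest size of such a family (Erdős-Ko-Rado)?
max |F| = C(425, 6) = 7899625349700

The Erdős-Ko-Rado theorem states: for n ≥ 2k, an intersecting family of k-subsets of an n-element set has size at most C(n − 1, k − 1), with equality for 'star' families {A ⊆ [n] : |A| = k, i ∈ A} (fix an element i). For n = 426, k = 7: C(425, 6) = 7899625349700.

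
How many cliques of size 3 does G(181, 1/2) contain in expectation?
E[# K_3] = C(181, 3) · (1/2)^C(3, 2) = 971970 / 2^3 = 485985/4 = 121496.25

For each 3-subset S of vertices (there are C(181, 3) = 971970 such S), let X_S = 1 if S induces a K_3 (all C(3, 2) = 3 edges present). Then P(X_S = 1) = (1/2)^3 = 1/8. By linearity of expectation, E[# K_3] = C(181, 3) · (1/2)^3 = 971970 / 8 = 485985/4 = 121496.25.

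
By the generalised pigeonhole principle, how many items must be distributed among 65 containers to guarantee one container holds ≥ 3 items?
n = (3 − 1)·65 + 1 = 131

By the generalised pigeonhole principle, to guarantee some box contains ≥ r objects we need more than (r − 1) · k objects total. Threshold: n = (r − 1) · k + 1. With r = 3 and k = 65: n = 2 · 65 + 1 = 130 + 1 = 131. For n = 130 = 2 · 65, we can put exactly 2 objects in every box, avoiding 3 in any single one — so 131 is tight.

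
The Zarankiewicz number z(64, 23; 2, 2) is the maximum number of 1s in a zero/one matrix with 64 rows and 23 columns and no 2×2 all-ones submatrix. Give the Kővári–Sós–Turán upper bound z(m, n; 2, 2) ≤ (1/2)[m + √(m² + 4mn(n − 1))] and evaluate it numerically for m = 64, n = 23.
z(64, 23; 2, 2) ≤ (1/2)[64 + √(64² + 4·64·23·22)] = (1/2)[64 + √133632] = 214.7786

Kővári–Sós–Turán: let r_1, ..., r_64 be the row sums and z = Σ r_i the total number of 1s. Each pair of columns can share at most one row with both entries 1 (else a 2×2 all-ones block appears), so Σ_i C(r_i, 2) ≤ C(23, 2) = 253. By convexity Σ_i C(r_i, 2) ≥ 64·C(z/64, 2) = z(z − 64)/(2·64), giving z² − 64z − 64·23·22 ≤ 0 and hence z ≤ (1/2)[64 + √(4096 + 4·32384)] = (1/2)[64 + √133632] ≈ (1/2)(64 + 365.5571) = 214.7786.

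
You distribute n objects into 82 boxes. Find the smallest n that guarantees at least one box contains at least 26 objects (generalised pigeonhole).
n = (26 − 1)·82 + 1 = 2051

By the generalised pigeonhole principle, to guarantee some box contains ≥ r objects we need more than (r − 1) · k objects total. Threshold: n = (r − 1) · k + 1. With r = 26 and k = 82: n = 25 · 82 + 1 = 2050 + 1 = 2051. For n = 2050 = 25 · 82, we can put exactly 25 objects in every box, avoiding 26 in any single one — so 2051 is tight.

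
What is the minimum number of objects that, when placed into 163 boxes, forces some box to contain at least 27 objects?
n = (27 − 1)·163 + 1 = 4239

By the generalised pigeonhole principle, to guarantee some box contains ≥ r objects we need more than (r − 1) · k objects total. Threshold: n = (r − 1) · k + 1. With r = 27 and k = 163: n = 26 · 163 + 1 = 4238 + 1 = 4239. For n = 4238 = 26 · 163, we can put exactly 26 objects in every box, avoiding 27 in any single one — so 4239 is tight.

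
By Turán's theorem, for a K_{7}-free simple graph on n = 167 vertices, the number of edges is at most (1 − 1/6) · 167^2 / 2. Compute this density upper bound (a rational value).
Turán density bound = (5/6) · 167^2/2 = 139445/12 ≈ 11620.4167

Turán's theorem: ex(n, K_{r+1}) is achieved by the complete r-partite Turán graph T(n, r) with parts as balanced as possible, and is at most (1 − 1/r) · n^2/2. For r = 6, n = 167: the density bound is (5/6) · 27889/2 = 139445/12 ≈ 11620.4167. The integer-valued extremum is e(T(167, 6)) = 11620, which is strictly less than the density bound 139445/12 since 6 ∤ 167 (the parts of T(167, 6) cannot all be equal).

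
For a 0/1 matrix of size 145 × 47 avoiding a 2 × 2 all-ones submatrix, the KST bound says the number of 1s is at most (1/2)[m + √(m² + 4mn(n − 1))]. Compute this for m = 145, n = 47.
z(145, 47; 2, 2) ≤ (1/2)[145 + √(145² + 4·145·47·46)] = (1/2)[145 + √1274985] = 637.0762

Kővári–Sós–Turán: let r_1, ..., r_145 be the row sums and z = Σ r_i the total number of 1s. Each pair of columns can share at most one row with both entries 1 (else a 2×2 all-ones block appears), so Σ_i C(r_i, 2) ≤ C(47, 2) = 1081. By convexity Σ_i C(r_i, 2) ≥ 145·C(z/145, 2) = z(z − 145)/(2·145), giving z² − 145z − 145·47·46 ≤ 0 and hence z ≤ (1/2)[145 + √(21025 + 4·313490)] = (1/2)[145 + √1274985] ≈ (1/2)(145 + 1129.1523) = 637.0762.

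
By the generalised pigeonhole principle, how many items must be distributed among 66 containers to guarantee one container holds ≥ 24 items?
n = (24 − 1)·66 + 1 = 1519

By the generalised pigeonhole principle, to guarantee some box contains ≥ r objects we need more than (r − 1) · k objects total. Threshold: n = (r − 1) · k + 1. With r = 24 and k = 66: n = 23 · 66 + 1 = 1518 + 1 = 1519. For n = 1518 = 23 · 66, we can put exactly 23 objects in every box, avoiding 24 in any single one — so 1519 is tight.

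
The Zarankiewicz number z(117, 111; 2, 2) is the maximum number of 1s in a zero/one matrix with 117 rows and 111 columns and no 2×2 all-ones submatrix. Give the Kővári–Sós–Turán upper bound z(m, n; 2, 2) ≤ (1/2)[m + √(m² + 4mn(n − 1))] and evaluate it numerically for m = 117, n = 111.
z(117, 111; 2, 2) ≤ (1/2)[117 + √(117² + 4·117·111·110)] = (1/2)[117 + √5727969] = 1255.1588

Kővári–Sós–Turán: let r_1, ..., r_117 be the row sums and z = Σ r_i the total number of 1s. Each pair of columns can share at most one row with both entries 1 (else a 2×2 all-ones block appears), so Σ_i C(r_i, 2) ≤ C(111, 2) = 6105. By convexity Σ_i C(r_i, 2) ≥ 117·C(z/117, 2) = z(z − 117)/(2·117), giving z² − 117z − 117·111·110 ≤ 0 and hence z ≤ (1/2)[117 + √(13689 + 4·1428570)] = (1/2)[117 + √5727969] ≈ (1/2)(117 + 2393.3176) = 1255.1588.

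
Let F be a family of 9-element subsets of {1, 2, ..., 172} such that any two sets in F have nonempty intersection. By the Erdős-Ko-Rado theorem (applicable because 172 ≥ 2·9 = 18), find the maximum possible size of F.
max |F| = C(171, 8) = 15355814110065

Erdős-Ko-Rado (1961): when n ≥ 2k, max |F| = C(n−1, k−1). The bound is attained by the star {A : i ∈ A} for any fixed i ∈ [n]. Here C(172−1, 9−1) = C(171, 8) = 15355814110065.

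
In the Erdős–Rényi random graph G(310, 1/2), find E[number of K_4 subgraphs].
E[# K_4] = C(310, 4) · (1/2)^C(4, 2) = 377396635 / 2^6 = 5896822.421875

For each 4-subset S of vertices (there are C(310, 4) = 377396635 such S), let X_S = 1 if S induces a K_4 (all C(4, 2) = 6 edges present). Then P(X_S = 1) = (1/2)^6 = 1/64. By linearity of expectation, E[# K_4] = C(310, 4) · (1/2)^6 = 377396635 / 64 = 5896822.421875.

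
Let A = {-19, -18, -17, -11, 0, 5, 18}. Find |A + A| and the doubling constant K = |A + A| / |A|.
K = |A + A| / |A| = 26/7

Enumerate A + A = {a + b : a, b ∈ A}. With |A| = 7, there are |A|^2 = 49 ordered sum pairs; collecting distinct values, A + A = {-38, -37, -36, -35, -34, -30, -29, -28, -22, -19, -18, -17, -14, -13, -12, -11, -6, -1, 0, 1, 5, 7, 10, 18, 23, 36}, so |A + A| = 26. Thus K = 26/7. For comparison, the minimum possible |A + A| over all 7-element sets is 2·7 − 1 = 13 (so min K = 13/7), attained only by arithmetic progressions.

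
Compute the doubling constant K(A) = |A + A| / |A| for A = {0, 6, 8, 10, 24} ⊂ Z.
K = |A + A| / |A| = 14/5

Enumerate A + A = {a + b : a, b ∈ A}. With |A| = 5, there are |A|^2 = 25 ordered sum pairs; collecting distinct values, A + A = {0, 6, 8, 10, 12, 14, 16, 18, 20, 24, 30, 32, 34, 48}, so |A + A| = 14. Thus K = 14/5. For comparison, the minimum possible |A + A| over all 5-element sets is 2·5 − 1 = 9 (so min K = 9/5), attained only by arithmetic progressions.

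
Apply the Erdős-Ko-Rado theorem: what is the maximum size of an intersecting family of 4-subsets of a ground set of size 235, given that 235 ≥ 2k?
max |F| = C(234, 3) = 2108184

Erdős-Ko-Rado (1961): when n ≥ 2k, max |F| = C(n−1, k−1). The bound is attained by the star {A : i ∈ A} for any fixed i ∈ [n]. Here C(235−1, 4−1) = C(234, 3) = 2108184.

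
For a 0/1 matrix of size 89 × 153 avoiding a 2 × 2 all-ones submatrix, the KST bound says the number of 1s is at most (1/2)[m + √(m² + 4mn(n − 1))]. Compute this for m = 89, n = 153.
z(89, 153; 2, 2) ≤ (1/2)[89 + √(89² + 4·89·153·152)] = (1/2)[89 + √8287057] = 1483.8624

Kővári–Sós–Turán: let r_1, ..., r_89 be the row sums and z = Σ r_i the total number of 1s. Each pair of columns can share at most one row with both entries 1 (else a 2×2 all-ones block appears), so Σ_i C(r_i, 2) ≤ C(153, 2) = 11628. By convexity Σ_i C(r_i, 2) ≥ 89·C(z/89, 2) = z(z − 89)/(2·89), giving z² − 89z − 89·153·152 ≤ 0 and hence z ≤ (1/2)[89 + √(7921 + 4·2069784)] = (1/2)[89 + √8287057] ≈ (1/2)(89 + 2878.7249) = 1483.8624.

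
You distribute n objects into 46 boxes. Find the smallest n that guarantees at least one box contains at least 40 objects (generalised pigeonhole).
n = (40 − 1)·46 + 1 = 1795

By the generalised pigeonhole principle, to guarantee some box contains ≥ r objects we need more than (r − 1) · k objects total. Threshold: n = (r − 1) · k + 1. With r = 40 and k = 46: n = 39 · 46 + 1 = 1794 + 1 = 1795. For n = 1794 = 39 · 46, we can put exactly 39 objects in every box, avoiding 40 in any single one — so 1795 is tight.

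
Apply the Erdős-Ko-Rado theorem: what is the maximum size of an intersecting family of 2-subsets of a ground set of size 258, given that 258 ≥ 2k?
max |F| = C(257, 1) = 257

The Erdős-Ko-Rado theorem states: for n ≥ 2k, an intersecting family of k-subsets of an n-element set has size at most C(n − 1, k − 1), with equality for 'star' families {A ⊆ [n] : |A| = k, i ∈ A} (fix an element i). For n = 258, k = 2: C(257, 1) = 257.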